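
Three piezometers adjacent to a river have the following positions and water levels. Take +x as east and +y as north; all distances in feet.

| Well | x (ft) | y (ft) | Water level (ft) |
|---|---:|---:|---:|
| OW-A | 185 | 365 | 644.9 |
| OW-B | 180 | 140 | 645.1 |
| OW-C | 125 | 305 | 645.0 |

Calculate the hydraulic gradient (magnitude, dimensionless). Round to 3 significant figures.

With h = a·x + b·y + c and OW-A as origin, the differences give:
  (-5)·a + (-225)·b = +0.2
  (-60)·a + (-60)·b = +0.1
Eliminate b (×(-60) and ×(-225), subtract): -13200·a = 10.50 → a = ∂h/∂x = -0.0007955
Back-substitute: b = ∂h/∂y = -0.0008712.
|∇h| = √(-0.0007955² + -0.0008712²) = 0.00118

0.00118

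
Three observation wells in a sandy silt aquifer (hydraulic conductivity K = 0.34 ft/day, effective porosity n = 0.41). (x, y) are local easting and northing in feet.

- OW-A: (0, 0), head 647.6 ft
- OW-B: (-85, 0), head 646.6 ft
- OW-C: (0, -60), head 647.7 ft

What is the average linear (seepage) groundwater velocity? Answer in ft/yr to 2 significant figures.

∂h/∂x = (646.6 − 647.6) / (-85 − 0) = +0.01176
∂h/∂y = (647.7 − 647.6) / (-60 − 0) = -0.001667
|∇h| = √(0.01176² + -0.001667²) = 0.01188
Seepage velocity v = K·i/n = 0.34 × 0.01188 / 0.41 = 0.009852 ft/day = 3.598 ft/yr.

3.6 ft/yr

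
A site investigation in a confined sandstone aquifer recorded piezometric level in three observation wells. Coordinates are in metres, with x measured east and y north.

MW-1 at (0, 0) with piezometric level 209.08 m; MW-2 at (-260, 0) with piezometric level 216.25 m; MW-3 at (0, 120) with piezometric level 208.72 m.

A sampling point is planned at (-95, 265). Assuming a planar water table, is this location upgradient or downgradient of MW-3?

upgradient

∂h/∂x = (216.25 − 209.08) / (-260 − 0) = -0.02758
∂h/∂y = (208.72 − 209.08) / (120 − 0) = -0.003000
Head at (-95, 265) = 209.08 + (-0.02758)·(-95) + (-0.003000)·(265) = 210.90 m.
That is higher than the 208.72 m at MW-3, so the point is upgradient.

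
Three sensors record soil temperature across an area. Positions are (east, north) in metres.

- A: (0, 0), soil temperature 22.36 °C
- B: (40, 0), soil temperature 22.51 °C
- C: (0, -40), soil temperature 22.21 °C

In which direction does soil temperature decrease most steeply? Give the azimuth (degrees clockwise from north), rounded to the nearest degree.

225°

∂T/∂x = (22.51 − 22.36) / (40 − 0) = +0.003750
∂T/∂y = (22.21 − 22.36) / (-40 − 0) = +0.003750
Steepest decrease is along −∇f: components (-0.003750 E, -0.003750 N).
Azimuth = atan2(-0.003750, -0.003750) = 225.0° ≈ 225°.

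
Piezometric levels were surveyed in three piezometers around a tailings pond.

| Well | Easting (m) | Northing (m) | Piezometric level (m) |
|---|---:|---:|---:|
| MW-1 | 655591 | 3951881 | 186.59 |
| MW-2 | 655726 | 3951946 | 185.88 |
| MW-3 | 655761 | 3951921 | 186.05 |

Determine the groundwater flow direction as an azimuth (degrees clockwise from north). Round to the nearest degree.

008°

Differences from MW-1: to MW-2 (Δx, Δy, Δh) = (135, 65, -0.71); to MW-3 = (170, 40, -0.54).
Determinant of the coordinate differences = 135·40 − 170·65 = -5650.
∂h/∂x = [(-0.71)·40 − (-0.54)·65] / -5650 = -0.001186
∂h/∂y = [135·(-0.54) − 170·(-0.71)] / -5650 = -0.008460
Flow direction (−∇h) has components (+0.001186 E, +0.008460 N).
Azimuth = atan2(E, N) = atan2(+0.001186, +0.008460) = 8.0° ≈ 008°.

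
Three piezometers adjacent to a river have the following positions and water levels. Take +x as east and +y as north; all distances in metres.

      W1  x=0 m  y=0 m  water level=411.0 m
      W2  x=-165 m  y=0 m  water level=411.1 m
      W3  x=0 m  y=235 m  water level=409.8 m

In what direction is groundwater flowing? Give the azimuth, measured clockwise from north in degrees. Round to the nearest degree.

007°

∂h/∂x = (411.1 − 411.0) / (-165 − 0) = -0.0006061
∂h/∂y = (409.8 − 411.0) / (235 − 0) = -0.005106
Flow direction (−∇h) has components (+0.0006061 E, +0.005106 N).
Azimuth = atan2(E, N) = atan2(+0.0006061, +0.005106) = 6.8° ≈ 007°.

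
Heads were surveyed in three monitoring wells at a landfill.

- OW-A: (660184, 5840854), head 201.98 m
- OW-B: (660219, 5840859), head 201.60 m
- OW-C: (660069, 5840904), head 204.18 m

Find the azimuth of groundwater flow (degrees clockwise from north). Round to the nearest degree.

Three-point gradient (reference OW-A): Δ to OW-B = (35, 5, -0.38), Δ to OW-C = (-115, 50, +2.20).
∂h/∂x = -0.01290, ∂h/∂y = +0.01432 (det = 2325).
Flow direction (−∇h) has components (+0.01290 E, -0.01432 N).
Azimuth = atan2(E, N) = atan2(+0.01290, -0.01432) = 138.0° ≈ 138°.

138°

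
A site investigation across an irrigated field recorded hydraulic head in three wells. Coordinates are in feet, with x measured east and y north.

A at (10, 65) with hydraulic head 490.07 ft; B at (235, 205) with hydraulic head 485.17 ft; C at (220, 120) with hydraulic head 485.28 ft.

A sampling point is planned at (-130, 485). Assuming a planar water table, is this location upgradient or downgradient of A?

upgradient

Taking A as reference: B−A = (225, 140, -4.90); C−A = (210, 55, -4.79).
Determinant of the coordinate differences = 225·55 − 210·140 = -17025.
∂h/∂x = [(-4.90)·55 − (-4.79)·140] / -17025 = -0.02356
∂h/∂y = [225·(-4.79) − 210·(-4.90)] / -17025 = +0.002863
Head at (-130, 485) = 490.07 + (-0.02356)·(-140) + (+0.002863)·(420) = 494.57 ft.
That is higher than the 490.07 ft at A, so the point is upgradient.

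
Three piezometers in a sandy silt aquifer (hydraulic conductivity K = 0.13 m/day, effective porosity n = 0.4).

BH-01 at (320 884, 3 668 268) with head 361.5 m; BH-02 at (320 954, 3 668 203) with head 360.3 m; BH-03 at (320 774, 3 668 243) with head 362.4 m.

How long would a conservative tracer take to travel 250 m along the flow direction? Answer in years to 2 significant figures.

Differences from BH-01: to BH-02 (Δx, Δy, Δh) = (70, -65, -1.2); to BH-03 = (-110, -25, +0.9).
Determinant of the coordinate differences = 70·(-25) − (-110)·(-65) = -8900.
∂h/∂x = [(-1.2)·(-25) − (+0.9)·(-65)] / -8900 = -0.009944
∂h/∂y = [70·(+0.9) − (-110)·(-1.2)] / -8900 = +0.007753
|∇h| = √(-0.009944² + 0.007753²) = 0.01261
Seepage velocity v = K·i/n = 0.13 × 0.01261 / 0.4 = 0.004098 m/day.
t = 250 / 0.004098 = 6.101e+04 days = 167 years.

170 years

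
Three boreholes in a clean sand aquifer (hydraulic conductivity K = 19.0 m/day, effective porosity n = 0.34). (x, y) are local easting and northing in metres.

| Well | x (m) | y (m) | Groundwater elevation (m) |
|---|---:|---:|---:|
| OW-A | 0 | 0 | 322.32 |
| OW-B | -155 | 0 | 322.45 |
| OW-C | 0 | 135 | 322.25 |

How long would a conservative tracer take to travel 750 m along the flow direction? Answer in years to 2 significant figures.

∂h/∂x = (322.45 − 322.32) / (-155 − 0) = -0.0008387
∂h/∂y = (322.25 − 322.32) / (135 − 0) = -0.0005185
|∇h| = √(-0.0008387² + -0.0005185²) = 0.000986
Seepage velocity v = K·i/n = 19.0 × 0.000986 / 0.34 = 0.0551 m/day.
t = 750 / 0.0551 = 1.361e+04 days = 37.3 years.

37 years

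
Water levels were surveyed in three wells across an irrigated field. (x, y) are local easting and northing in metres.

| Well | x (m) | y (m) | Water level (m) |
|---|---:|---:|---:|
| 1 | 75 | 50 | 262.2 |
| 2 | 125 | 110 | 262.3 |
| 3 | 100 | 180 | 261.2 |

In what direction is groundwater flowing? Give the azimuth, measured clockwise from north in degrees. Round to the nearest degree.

Differences from 1: to 2 (Δx, Δy, Δh) = (50, 60, +0.1); to 3 = (25, 130, -1.0).
Determinant of the coordinate differences = 50·130 − 25·60 = 5000.
∂h/∂x = [(+0.1)·130 − (-1.0)·60] / 5000 = +0.01460
∂h/∂y = [50·(-1.0) − 25·(+0.1)] / 5000 = -0.01050
Flow direction (−∇h) has components (-0.01460 E, +0.01050 N).
Azimuth = atan2(E, N) = atan2(-0.01460, +0.01050) = 305.7° ≈ 306°.

306°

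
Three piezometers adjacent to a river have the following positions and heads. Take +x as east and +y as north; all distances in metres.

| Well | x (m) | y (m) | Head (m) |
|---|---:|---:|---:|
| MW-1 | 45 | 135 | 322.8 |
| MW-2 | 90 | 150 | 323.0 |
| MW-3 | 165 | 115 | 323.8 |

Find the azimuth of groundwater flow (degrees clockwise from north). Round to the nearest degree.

318°

Taking MW-1 as reference: MW-2−MW-1 = (45, 15, +0.2); MW-3−MW-1 = (120, -20, +1.0).
Determinant of the coordinate differences = 45·(-20) − 120·15 = -2700.
∂h/∂x = [(+0.2)·(-20) − (+1.0)·15] / -2700 = +0.007037
∂h/∂y = [45·(+1.0) − 120·(+0.2)] / -2700 = -0.007778
Flow direction (−∇h) has components (-0.007037 E, +0.007778 N).
Azimuth = atan2(E, N) = atan2(-0.007037, +0.007778) = 317.9° ≈ 318°.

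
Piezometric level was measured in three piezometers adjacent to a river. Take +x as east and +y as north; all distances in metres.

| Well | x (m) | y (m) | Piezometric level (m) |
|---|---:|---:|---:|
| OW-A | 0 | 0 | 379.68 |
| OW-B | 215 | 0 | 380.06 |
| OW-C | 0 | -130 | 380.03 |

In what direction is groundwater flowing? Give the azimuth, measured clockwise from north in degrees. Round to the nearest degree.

327°

∂h/∂x = (380.06 − 379.68) / (215 − 0) = +0.001767
∂h/∂y = (380.03 − 379.68) / (-130 − 0) = -0.002692
Flow direction (−∇h) has components (-0.001767 E, +0.002692 N).
Azimuth = atan2(E, N) = atan2(-0.001767, +0.002692) = 326.7° ≈ 327°.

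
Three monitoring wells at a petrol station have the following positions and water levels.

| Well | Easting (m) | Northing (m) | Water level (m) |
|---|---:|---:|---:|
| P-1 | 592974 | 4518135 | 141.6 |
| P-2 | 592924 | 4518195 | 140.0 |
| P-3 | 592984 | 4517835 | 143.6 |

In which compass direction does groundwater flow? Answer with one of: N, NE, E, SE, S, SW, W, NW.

Taking P-1 as reference: P-2−P-1 = (-50, 60, -1.6); P-3−P-1 = (10, -300, +2.0).
Determinant of the coordinate differences = (-50)·(-300) − 10·60 = 14400.
∂h/∂x = [(-1.6)·(-300) − (+2.0)·60] / 14400 = +0.02500
∂h/∂y = [(-50)·(+2.0) − 10·(-1.6)] / 14400 = -0.005833
Flow = −∇h = (-0.02500 east, +0.005833 north), which points west.

W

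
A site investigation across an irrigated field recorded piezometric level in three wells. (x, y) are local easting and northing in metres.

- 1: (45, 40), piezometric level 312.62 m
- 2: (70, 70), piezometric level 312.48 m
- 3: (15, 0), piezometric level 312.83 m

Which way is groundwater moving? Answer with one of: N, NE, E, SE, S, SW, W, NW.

Taking 1 as reference: 2−1 = (25, 30, -0.14); 3−1 = (-30, -40, +0.21).
Determinant of the coordinate differences = 25·(-40) − (-30)·30 = -100.
∂h/∂x = [(-0.14)·(-40) − (+0.21)·30] / -100 = +0.007000
∂h/∂y = [25·(+0.21) − (-30)·(-0.14)] / -100 = -0.01050
Flow = −∇h = (-0.007000 east, +0.01050 north), which points northwest.

NW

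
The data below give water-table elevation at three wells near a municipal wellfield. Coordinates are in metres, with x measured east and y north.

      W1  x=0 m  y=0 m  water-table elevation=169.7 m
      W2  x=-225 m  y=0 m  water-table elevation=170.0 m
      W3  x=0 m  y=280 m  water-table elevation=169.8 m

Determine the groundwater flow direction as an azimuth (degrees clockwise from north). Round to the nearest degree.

105°

∂h/∂x = (170.0 − 169.7) / (-225 − 0) = -0.001333
∂h/∂y = (169.8 − 169.7) / (280 − 0) = +0.0003571
Flow direction (−∇h) has components (+0.001333 E, -0.0003571 N).
Azimuth = atan2(E, N) = atan2(+0.001333, -0.0003571) = 105.0° ≈ 105°.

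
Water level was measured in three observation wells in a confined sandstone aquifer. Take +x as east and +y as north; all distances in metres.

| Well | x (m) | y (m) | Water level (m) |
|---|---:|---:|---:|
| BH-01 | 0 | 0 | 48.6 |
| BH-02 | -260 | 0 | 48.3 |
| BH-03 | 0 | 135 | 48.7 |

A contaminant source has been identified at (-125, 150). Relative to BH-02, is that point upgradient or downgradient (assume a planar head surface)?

upgradient

∂h/∂x = (48.3 − 48.6) / (-260 − 0) = +0.001154
∂h/∂y = (48.7 − 48.6) / (135 − 0) = +0.0007407
Head at (-125, 150) = 48.6 + (+0.001154)·(-125) + (+0.0007407)·(150) = 48.57 m.
That is higher than the 48.3 m at BH-02, so the point is upgradient.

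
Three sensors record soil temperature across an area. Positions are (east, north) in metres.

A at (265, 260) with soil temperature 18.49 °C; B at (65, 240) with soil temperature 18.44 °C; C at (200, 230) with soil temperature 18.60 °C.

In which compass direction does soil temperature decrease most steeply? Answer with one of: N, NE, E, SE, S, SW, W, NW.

N

Taking A as reference: B−A = (-200, -20, -0.05); C−A = (-65, -30, +0.11).
Determinant of the coordinate differences = (-200)·(-30) − (-65)·(-20) = 4700.
∂T/∂x = [(-0.05)·(-30) − (+0.11)·(-20)] / 4700 = +0.0007872
∂T/∂y = [(-200)·(+0.11) − (-65)·(-0.05)] / 4700 = -0.005372
Steepest decrease is along −∇f = (-0.0007872 E, +0.005372 N) → north.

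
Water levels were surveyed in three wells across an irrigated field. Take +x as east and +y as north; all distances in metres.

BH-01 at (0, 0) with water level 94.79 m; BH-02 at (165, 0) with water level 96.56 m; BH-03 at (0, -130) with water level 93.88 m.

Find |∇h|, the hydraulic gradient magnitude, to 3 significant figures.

∂h/∂x = (96.56 − 94.79) / (165 − 0) = +0.01073
∂h/∂y = (93.88 − 94.79) / (-130 − 0) = +0.007000
|∇h| = √(0.01073² + 0.007000²) = 0.01281

0.0128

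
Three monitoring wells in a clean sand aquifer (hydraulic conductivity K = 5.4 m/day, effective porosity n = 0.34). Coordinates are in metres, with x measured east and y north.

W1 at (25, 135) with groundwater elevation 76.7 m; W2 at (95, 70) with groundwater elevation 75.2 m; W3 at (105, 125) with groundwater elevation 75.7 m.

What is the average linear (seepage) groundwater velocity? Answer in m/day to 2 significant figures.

Three-point gradient (reference W1): Δ to W2 = (70, -65, -1.5), Δ to W3 = (80, -10, -1.0).
∂h/∂x = -0.01111, ∂h/∂y = +0.01111 (det = 4500).
|∇h| = √(-0.01111² + 0.01111²) = 0.01571
Seepage velocity v = K·i/n = 5.4 × 0.01571 / 0.34 = 0.2495 m/day.

0.25 m/day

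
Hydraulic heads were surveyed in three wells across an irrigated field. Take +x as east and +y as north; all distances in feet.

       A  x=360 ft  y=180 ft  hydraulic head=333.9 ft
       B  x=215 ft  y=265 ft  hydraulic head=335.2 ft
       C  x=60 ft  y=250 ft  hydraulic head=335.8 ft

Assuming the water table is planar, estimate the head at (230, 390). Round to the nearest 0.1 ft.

336.1 ft

Differences from A: to B (Δx, Δy, Δh) = (-145, 85, +1.3); to C = (-300, 70, +1.9).
Determinant of the coordinate differences = (-145)·70 − (-300)·85 = 15350.
∂h/∂x = [(+1.3)·70 − (+1.9)·85] / 15350 = -0.004593
∂h/∂y = [(-145)·(+1.9) − (-300)·(+1.3)] / 15350 = +0.007459
h(230, 390) = 333.9 + (-0.004593)·(-130) + (+0.007459)·(210) = 333.9 +0.597 +1.566 = 336.064 ft.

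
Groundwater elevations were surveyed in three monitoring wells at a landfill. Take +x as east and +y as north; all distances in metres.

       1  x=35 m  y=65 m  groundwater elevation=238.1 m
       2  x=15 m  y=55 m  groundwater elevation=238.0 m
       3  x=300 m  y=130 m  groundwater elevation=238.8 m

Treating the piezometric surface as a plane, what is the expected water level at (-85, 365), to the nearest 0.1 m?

240.8 m

Taking 1 as reference: 2−1 = (-20, -10, -0.1); 3−1 = (265, 65, +0.7).
Solve a·Δx + b·Δy = Δh: det = (-20)·65 − 265·(-10) = 1350.
∂h/∂x = [(-0.1)·65 − (+0.7)·(-10)] / 1350 = +0.0003704
∂h/∂y = [(-20)·(+0.7) − 265·(-0.1)] / 1350 = +0.009259
h(-85, 365) = 238.1 + (+0.0003704)·(-120) + (+0.009259)·(300) = 238.1 -0.044 +2.778 = 240.833 m.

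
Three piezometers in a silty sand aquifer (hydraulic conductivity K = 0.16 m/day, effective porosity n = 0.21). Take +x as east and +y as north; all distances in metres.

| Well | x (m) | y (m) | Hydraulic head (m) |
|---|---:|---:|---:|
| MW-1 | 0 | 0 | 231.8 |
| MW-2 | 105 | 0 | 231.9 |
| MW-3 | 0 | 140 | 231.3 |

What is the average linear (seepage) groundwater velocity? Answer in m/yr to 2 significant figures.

∂h/∂x = (231.9 − 231.8) / (105 − 0) = +0.0009524
∂h/∂y = (231.3 − 231.8) / (140 − 0) = -0.003571
|∇h| = √(0.0009524² + -0.003571²) = 0.003696
Seepage velocity v = K·i/n = 0.16 × 0.003696 / 0.21 = 0.002816 m/day = 1.029 m/yr.

1.0 m/yr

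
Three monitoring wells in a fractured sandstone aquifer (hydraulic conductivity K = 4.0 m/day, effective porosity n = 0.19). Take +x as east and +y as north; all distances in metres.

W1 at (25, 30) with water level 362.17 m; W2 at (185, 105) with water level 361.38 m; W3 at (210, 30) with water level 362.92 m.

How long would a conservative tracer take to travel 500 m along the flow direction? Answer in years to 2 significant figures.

With h = a·x + b·y + c and W1 as origin, the differences give:
  160·a + 75·b = -0.79
  185·a + 0·b = +0.75
Eliminate b (×0 and ×75, subtract): -13875·a = -56.250 → a = ∂h/∂x = +0.004054
Back-substitute: b = ∂h/∂y = -0.01918.
|∇h| = √(0.004054² + -0.01918²) = 0.0196
Seepage velocity v = K·i/n = 4.0 × 0.0196 / 0.19 = 0.4126 m/day.
t = 500 / 0.4126 = 1212 days = 3.32 years.

3.3 years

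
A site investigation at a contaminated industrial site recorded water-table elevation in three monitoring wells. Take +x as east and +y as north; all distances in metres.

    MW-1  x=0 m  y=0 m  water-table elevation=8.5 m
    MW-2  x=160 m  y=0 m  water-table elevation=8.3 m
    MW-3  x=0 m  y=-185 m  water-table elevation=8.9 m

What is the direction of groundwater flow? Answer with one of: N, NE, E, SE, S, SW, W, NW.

NE

∂h/∂x = (8.3 − 8.5) / (160 − 0) = -0.001250
∂h/∂y = (8.9 − 8.5) / (-185 − 0) = -0.002162
Flow = −∇h = (+0.001250 east, +0.002162 north), which points northeast.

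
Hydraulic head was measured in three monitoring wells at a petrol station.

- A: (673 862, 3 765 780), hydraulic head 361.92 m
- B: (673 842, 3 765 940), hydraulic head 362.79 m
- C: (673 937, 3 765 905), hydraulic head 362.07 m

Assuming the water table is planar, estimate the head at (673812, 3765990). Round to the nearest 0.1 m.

363.2 m

Differences from A: to B (Δx, Δy, Δh) = (-20, 160, +0.87); to C = (75, 125, +0.15).
Solve a·Δx + b·Δy = Δh: det = (-20)·125 − 75·160 = -14500.
∂h/∂x = [(+0.87)·125 − (+0.15)·160] / -14500 = -0.005845
∂h/∂y = [(-20)·(+0.15) − 75·(+0.87)] / -14500 = +0.004707
h(673812, 3765990) = 361.92 + (-0.005845)·(-50) + (+0.004707)·(210) = 361.92 +0.292 +0.988 = 363.201 m.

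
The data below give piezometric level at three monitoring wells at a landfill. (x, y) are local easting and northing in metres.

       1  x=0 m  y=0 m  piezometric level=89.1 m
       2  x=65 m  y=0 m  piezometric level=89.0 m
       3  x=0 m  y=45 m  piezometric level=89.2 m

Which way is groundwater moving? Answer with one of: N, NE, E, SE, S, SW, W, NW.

SE

∂h/∂x = (89.0 − 89.1) / (65 − 0) = -0.001538
∂h/∂y = (89.2 − 89.1) / (45 − 0) = +0.002222
Flow = −∇h = (+0.001538 east, -0.002222 north), which points southeast.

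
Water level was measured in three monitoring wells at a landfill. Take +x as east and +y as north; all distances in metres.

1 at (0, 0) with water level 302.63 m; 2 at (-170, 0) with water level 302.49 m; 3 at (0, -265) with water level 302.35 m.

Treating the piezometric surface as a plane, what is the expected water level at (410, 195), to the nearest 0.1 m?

303.2 m

∂h/∂x = (302.49 − 302.63) / (-170 − 0) = +0.0008235
∂h/∂y = (302.35 − 302.63) / (-265 − 0) = +0.001057
h(410, 195) = 302.63 + (+0.0008235)·(410) + (+0.001057)·(195) = 302.63 +0.338 +0.206 = 303.174 m.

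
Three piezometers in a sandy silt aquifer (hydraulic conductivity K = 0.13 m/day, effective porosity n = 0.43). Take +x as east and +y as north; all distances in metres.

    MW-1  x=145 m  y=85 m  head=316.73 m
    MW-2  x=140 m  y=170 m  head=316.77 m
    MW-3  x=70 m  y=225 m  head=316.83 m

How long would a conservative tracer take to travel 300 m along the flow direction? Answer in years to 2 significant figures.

4000 years

Three-point gradient (reference MW-1): Δ to MW-2 = (-5, 85, +0.04), Δ to MW-3 = (-75, 140, +0.10).
∂h/∂x = -0.0005110, ∂h/∂y = +0.0004405 (det = 5675).
|∇h| = √(-0.0005110² + 0.0004405²) = 0.0006747
Seepage velocity v = K·i/n = 0.13 × 0.0006747 / 0.43 = 0.000204 m/day.
t = 300 / 0.000204 = 1.471e+06 days = 4.03e+03 years.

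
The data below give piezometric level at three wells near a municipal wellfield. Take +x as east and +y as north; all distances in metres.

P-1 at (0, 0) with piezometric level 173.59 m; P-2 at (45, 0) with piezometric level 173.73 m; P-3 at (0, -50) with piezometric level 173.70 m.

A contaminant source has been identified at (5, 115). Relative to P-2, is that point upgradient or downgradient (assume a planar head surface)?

∂h/∂x = (173.73 − 173.59) / (45 − 0) = +0.003111
∂h/∂y = (173.70 − 173.59) / (-50 − 0) = -0.002200
Head at (5, 115) = 173.59 + (+0.003111)·(5) + (-0.002200)·(115) = 173.35 m.
That is lower than the 173.73 m at P-2, so the point is downgradient.

downgradient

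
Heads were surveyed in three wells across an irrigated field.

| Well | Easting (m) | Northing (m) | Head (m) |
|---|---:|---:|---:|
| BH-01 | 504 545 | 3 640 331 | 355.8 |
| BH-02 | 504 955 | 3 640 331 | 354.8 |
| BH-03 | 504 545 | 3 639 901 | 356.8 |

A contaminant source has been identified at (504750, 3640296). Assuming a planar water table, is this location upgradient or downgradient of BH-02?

upgradient

∂h/∂x = (354.8 − 355.8) / (504955 − 504545) = -0.002439
∂h/∂y = (356.8 − 355.8) / (3639901 − 3640331) = -0.002326
Head at (504750, 3640296) = 355.8 + (-0.002439)·(205) + (-0.002326)·(-35) = 355.38 m.
That is higher than the 354.8 m at BH-02, so the point is upgradient.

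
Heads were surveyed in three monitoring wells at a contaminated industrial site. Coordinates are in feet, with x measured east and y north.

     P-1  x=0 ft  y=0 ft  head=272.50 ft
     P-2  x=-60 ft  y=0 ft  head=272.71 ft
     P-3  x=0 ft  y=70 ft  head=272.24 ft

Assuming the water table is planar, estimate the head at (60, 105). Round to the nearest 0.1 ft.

271.9 ft

∂h/∂x = (272.71 − 272.50) / (-60 − 0) = -0.003500
∂h/∂y = (272.24 − 272.50) / (70 − 0) = -0.003714
h(60, 105) = 272.50 + (-0.003500)·(60) + (-0.003714)·(105) = 272.50 -0.210 -0.390 = 271.900 ft.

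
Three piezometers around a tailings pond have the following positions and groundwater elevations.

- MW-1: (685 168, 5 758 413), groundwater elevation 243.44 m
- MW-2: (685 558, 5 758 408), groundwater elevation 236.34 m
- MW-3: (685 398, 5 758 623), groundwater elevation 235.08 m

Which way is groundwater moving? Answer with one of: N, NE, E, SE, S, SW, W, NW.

NE

Taking MW-1 as reference: MW-2−MW-1 = (390, -5, -7.10); MW-3−MW-1 = (230, 210, -8.36).
Determinant of the coordinate differences = 390·210 − 230·(-5) = 83050.
∂h/∂x = [(-7.10)·210 − (-8.36)·(-5)] / 83050 = -0.01846
∂h/∂y = [390·(-8.36) − 230·(-7.10)] / 83050 = -0.01960
Flow = −∇h = (+0.01846 east, +0.01960 north), which points northeast.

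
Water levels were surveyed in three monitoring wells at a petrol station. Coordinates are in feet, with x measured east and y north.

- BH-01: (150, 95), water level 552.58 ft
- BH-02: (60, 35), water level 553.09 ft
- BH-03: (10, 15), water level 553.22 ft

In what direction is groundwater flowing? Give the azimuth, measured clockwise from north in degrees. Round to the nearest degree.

350°

With h = a·x + b·y + c and BH-01 as origin, the differences give:
  (-90)·a + (-60)·b = +0.51
  (-140)·a + (-80)·b = +0.64
Eliminate b (×(-80) and ×(-60), subtract): -1200·a = -2.400 → a = ∂h/∂x = +0.002000
Back-substitute: b = ∂h/∂y = -0.01150.
Flow direction (−∇h) has components (-0.002000 E, +0.01150 N).
Azimuth = atan2(E, N) = atan2(-0.002000, +0.01150) = 350.1° ≈ 350°.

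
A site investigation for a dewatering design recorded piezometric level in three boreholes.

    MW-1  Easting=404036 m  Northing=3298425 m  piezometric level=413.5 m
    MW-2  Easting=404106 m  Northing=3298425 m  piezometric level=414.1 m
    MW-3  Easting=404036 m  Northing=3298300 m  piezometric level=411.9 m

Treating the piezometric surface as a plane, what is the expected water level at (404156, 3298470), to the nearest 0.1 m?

∂h/∂x = (414.1 − 413.5) / (404106 − 404036) = +0.008571
∂h/∂y = (411.9 − 413.5) / (3298300 − 3298425) = +0.01280
h(404156, 3298470) = 413.5 + (+0.008571)·(120) + (+0.01280)·(45) = 413.5 +1.029 +0.576 = 415.105 m.

415.1 m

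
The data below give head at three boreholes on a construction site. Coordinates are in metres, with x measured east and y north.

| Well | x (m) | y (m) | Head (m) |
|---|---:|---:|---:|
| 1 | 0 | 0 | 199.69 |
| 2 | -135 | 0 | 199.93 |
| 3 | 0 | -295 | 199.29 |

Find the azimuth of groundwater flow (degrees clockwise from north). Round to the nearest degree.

∂h/∂x = (199.93 − 199.69) / (-135 − 0) = -0.001778
∂h/∂y = (199.29 − 199.69) / (-295 − 0) = +0.001356
Flow direction (−∇h) has components (+0.001778 E, -0.001356 N).
Azimuth = atan2(E, N) = atan2(+0.001778, -0.001356) = 127.3° ≈ 127°.

127°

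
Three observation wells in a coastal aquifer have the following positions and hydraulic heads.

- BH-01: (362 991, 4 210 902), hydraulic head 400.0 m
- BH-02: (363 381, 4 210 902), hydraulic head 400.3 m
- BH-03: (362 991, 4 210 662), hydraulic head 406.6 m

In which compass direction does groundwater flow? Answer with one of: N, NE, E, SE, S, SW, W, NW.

∂h/∂x = (400.3 − 400.0) / (363381 − 362991) = +0.0007692
∂h/∂y = (406.6 − 400.0) / (4210662 − 4210902) = -0.02750
Flow = −∇h = (-0.0007692 east, +0.02750 north), which points north.

N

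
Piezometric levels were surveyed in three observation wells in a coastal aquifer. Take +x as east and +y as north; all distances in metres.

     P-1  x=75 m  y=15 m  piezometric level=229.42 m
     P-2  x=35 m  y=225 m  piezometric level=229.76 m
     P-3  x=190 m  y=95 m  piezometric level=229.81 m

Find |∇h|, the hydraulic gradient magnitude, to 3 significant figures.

Differences from P-1: to P-2 (Δx, Δy, Δh) = (-40, 210, +0.34); to P-3 = (115, 80, +0.39).
Solve a·Δx + b·Δy = Δh: det = (-40)·80 − 115·210 = -27350.
∂h/∂x = [(+0.34)·80 − (+0.39)·210] / -27350 = +0.002000
∂h/∂y = [(-40)·(+0.39) − 115·(+0.34)] / -27350 = +0.002000
|∇h| = √(0.002000² + 0.002000²) = 0.002828

0.00283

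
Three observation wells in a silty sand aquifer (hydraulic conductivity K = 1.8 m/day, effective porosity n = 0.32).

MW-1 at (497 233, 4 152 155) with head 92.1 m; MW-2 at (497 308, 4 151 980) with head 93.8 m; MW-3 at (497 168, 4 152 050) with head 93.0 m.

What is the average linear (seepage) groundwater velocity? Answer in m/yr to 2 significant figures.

Taking MW-1 as reference: MW-2−MW-1 = (75, -175, +1.7); MW-3−MW-1 = (-65, -105, +0.9).
Determinant of the coordinate differences = 75·(-105) − (-65)·(-175) = -19250.
∂h/∂x = [(+1.7)·(-105) − (+0.9)·(-175)] / -19250 = +0.001091
∂h/∂y = [75·(+0.9) − (-65)·(+1.7)] / -19250 = -0.009247
|∇h| = √(0.001091² + -0.009247²) = 0.009311
Seepage velocity v = K·i/n = 1.8 × 0.009311 / 0.32 = 0.05237 m/day = 19.13 m/yr.

19 m/yr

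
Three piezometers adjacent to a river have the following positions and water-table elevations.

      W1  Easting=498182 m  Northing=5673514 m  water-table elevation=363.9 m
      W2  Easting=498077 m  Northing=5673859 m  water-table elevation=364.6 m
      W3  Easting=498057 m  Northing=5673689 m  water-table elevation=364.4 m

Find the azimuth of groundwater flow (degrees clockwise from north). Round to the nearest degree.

Differences from W1: to W2 (Δx, Δy, Δh) = (-105, 345, +0.7); to W3 = (-125, 175, +0.5).
Solve a·Δx + b·Δy = Δh: det = (-105)·175 − (-125)·345 = 24750.
∂h/∂x = [(+0.7)·175 − (+0.5)·345] / 24750 = -0.002020
∂h/∂y = [(-105)·(+0.5) − (-125)·(+0.7)] / 24750 = +0.001414
Flow direction (−∇h) has components (+0.002020 E, -0.001414 N).
Azimuth = atan2(E, N) = atan2(+0.002020, -0.001414) = 125.0° ≈ 125°.

125°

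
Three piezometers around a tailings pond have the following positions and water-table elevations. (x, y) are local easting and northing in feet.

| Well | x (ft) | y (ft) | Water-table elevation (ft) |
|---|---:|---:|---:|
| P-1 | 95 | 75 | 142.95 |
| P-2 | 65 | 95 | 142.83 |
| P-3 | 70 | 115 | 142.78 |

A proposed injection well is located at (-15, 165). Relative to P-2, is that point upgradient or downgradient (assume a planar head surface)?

Taking P-1 as reference: P-2−P-1 = (-30, 20, -0.12); P-3−P-1 = (-25, 40, -0.17).
Solve a·Δx + b·Δy = Δh: det = (-30)·40 − (-25)·20 = -700.
∂h/∂x = [(-0.12)·40 − (-0.17)·20] / -700 = +0.002000
∂h/∂y = [(-30)·(-0.17) − (-25)·(-0.12)] / -700 = -0.003000
Head at (-15, 165) = 142.95 + (+0.002000)·(-110) + (-0.003000)·(90) = 142.46 ft.
That is lower than the 142.83 ft at P-2, so the point is downgradient.

downgradient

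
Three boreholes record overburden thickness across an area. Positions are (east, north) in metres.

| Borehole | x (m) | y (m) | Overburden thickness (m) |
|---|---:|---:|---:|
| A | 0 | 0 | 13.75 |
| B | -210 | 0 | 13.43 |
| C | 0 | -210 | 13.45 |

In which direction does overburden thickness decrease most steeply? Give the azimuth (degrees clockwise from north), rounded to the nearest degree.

227°

∂d/∂x = (13.43 − 13.75) / (-210 − 0) = +0.001524
∂d/∂y = (13.45 − 13.75) / (-210 − 0) = +0.001429
Steepest decrease is along −∇f: components (-0.001524 E, -0.001429 N).
Azimuth = atan2(-0.001524, -0.001429) = 226.8° ≈ 227°.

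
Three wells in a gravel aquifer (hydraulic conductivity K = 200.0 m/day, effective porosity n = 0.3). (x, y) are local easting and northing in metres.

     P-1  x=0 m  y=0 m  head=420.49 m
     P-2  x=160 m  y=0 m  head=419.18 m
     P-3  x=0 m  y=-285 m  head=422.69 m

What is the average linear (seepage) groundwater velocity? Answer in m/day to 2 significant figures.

7.5 m/day

∂h/∂x = (419.18 − 420.49) / (160 − 0) = -0.008188
∂h/∂y = (422.69 − 420.49) / (-285 − 0) = -0.007719
|∇h| = √(-0.008188² + -0.007719²) = 0.01125
Seepage velocity v = K·i/n = 200.0 × 0.01125 / 0.3 = 7.5 m/day.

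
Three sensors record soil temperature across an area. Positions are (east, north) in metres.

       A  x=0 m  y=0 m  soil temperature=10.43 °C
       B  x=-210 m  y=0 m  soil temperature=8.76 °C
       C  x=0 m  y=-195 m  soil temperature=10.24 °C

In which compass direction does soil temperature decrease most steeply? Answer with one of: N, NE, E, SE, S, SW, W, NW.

∂T/∂x = (8.76 − 10.43) / (-210 − 0) = +0.007952
∂T/∂y = (10.24 − 10.43) / (-195 − 0) = +0.0009744
Steepest decrease is along −∇f = (-0.007952 E, -0.0009744 N) → west.

W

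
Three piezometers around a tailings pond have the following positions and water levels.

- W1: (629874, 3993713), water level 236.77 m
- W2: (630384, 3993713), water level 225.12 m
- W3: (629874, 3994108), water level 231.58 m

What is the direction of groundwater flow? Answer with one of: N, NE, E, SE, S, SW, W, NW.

NE

∂h/∂x = (225.12 − 236.77) / (630384 − 629874) = -0.02284
∂h/∂y = (231.58 − 236.77) / (3994108 − 3993713) = -0.01314
Flow = −∇h = (+0.02284 east, +0.01314 north), which points northeast.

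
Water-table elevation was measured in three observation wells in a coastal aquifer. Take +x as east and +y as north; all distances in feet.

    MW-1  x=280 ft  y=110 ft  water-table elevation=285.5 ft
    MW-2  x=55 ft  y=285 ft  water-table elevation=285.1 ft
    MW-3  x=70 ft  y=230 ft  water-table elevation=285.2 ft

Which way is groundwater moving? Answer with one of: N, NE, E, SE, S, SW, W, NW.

N

Taking MW-1 as reference: MW-2−MW-1 = (-225, 175, -0.4); MW-3−MW-1 = (-210, 120, -0.3).
Solve a·Δx + b·Δy = Δh: det = (-225)·120 − (-210)·175 = 9750.
∂h/∂x = [(-0.4)·120 − (-0.3)·175] / 9750 = +0.0004615
∂h/∂y = [(-225)·(-0.3) − (-210)·(-0.4)] / 9750 = -0.001692
Flow = −∇h = (-0.0004615 east, +0.001692 north), which points north.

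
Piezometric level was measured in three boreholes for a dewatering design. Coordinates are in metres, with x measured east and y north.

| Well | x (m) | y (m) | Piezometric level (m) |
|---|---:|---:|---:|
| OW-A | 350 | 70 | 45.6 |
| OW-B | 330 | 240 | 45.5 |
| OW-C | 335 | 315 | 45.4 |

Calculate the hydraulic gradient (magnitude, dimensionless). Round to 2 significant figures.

0.0042

Differences from OW-A: to OW-B (Δx, Δy, Δh) = (-20, 170, -0.1); to OW-C = (-15, 245, -0.2).
Solve a·Δx + b·Δy = Δh: det = (-20)·245 − (-15)·170 = -2350.
∂h/∂x = [(-0.1)·245 − (-0.2)·170] / -2350 = -0.004043
∂h/∂y = [(-20)·(-0.2) − (-15)·(-0.1)] / -2350 = -0.001064
|∇h| = √(-0.004043² + -0.001064²) = 0.004181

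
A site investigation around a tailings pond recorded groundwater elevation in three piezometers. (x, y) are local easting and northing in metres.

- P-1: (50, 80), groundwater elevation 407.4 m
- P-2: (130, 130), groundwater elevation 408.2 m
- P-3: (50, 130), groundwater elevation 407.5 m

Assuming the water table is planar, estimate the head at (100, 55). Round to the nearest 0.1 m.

With h = a·x + b·y + c and P-1 as origin, the differences give:
  80·a + 50·b = +0.8
  0·a + 50·b = +0.1
Eliminate b (×50 and ×50, subtract): 4000·a = 35.00 → a = ∂h/∂x = +0.008750
Back-substitute: b = ∂h/∂y = +0.002000.
h(100, 55) = 407.4 + (+0.008750)·(50) + (+0.002000)·(-25) = 407.4 +0.437 -0.050 = 407.787 m.

407.8 m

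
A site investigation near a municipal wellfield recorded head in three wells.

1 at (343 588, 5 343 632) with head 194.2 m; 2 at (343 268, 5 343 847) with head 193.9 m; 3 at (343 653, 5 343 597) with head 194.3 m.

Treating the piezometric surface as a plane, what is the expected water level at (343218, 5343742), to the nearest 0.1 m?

193.2 m

With h = a·x + b·y + c and 1 as origin, the differences give:
  (-320)·a + 215·b = -0.3
  65·a + (-35)·b = +0.1
Eliminate b (×(-35) and ×215, subtract): -2775·a = -11.00 → a = ∂h/∂x = +0.003964
Back-substitute: b = ∂h/∂y = +0.004505.
h(343218, 5343742) = 194.2 + (+0.003964)·(-370) + (+0.004505)·(110) = 194.2 -1.467 +0.495 = 193.229 m.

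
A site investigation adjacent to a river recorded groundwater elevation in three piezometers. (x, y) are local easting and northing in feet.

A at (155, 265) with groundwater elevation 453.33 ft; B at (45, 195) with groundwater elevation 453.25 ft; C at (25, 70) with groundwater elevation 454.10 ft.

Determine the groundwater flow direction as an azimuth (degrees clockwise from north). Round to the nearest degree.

324°

With h = a·x + b·y + c and A as origin, the differences give:
  (-110)·a + (-70)·b = -0.08
  (-130)·a + (-195)·b = +0.77
Eliminate b (×(-195) and ×(-70), subtract): 12350·a = 69.500 → a = ∂h/∂x = +0.005628
Back-substitute: b = ∂h/∂y = -0.007700.
Flow direction (−∇h) has components (-0.005628 E, +0.007700 N).
Azimuth = atan2(E, N) = atan2(-0.005628, +0.007700) = 323.8° ≈ 324°.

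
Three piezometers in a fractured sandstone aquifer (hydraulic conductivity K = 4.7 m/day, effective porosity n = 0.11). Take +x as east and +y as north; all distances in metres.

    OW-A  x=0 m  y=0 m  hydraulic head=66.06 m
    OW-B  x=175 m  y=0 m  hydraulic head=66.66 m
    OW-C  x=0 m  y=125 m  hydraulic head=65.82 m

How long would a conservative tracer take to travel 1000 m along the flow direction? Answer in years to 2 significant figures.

16 years

∂h/∂x = (66.66 − 66.06) / (175 − 0) = +0.003429
∂h/∂y = (65.82 − 66.06) / (125 − 0) = -0.001920
|∇h| = √(0.003429² + -0.001920²) = 0.00393
Seepage velocity v = K·i/n = 4.7 × 0.00393 / 0.11 = 0.1679 m/day.
t = 1000 / 0.1679 = 5956 days = 16.3 years.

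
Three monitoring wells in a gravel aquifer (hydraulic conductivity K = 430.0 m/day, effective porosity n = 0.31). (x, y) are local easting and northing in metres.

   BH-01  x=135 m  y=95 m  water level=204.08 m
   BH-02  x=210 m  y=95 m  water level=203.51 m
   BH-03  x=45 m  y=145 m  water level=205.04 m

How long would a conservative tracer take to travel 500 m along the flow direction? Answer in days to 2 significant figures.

Three-point gradient (reference BH-01): Δ to BH-02 = (75, 0, -0.57), Δ to BH-03 = (-90, 50, +0.96).
∂h/∂x = -0.007600, ∂h/∂y = +0.005520 (det = 3750).
|∇h| = √(-0.007600² + 0.005520²) = 0.009393
Seepage velocity v = K·i/n = 430.0 × 0.009393 / 0.31 = 13.03 m/day.
t = 500 / 13.03 = 38.37 days.

38 days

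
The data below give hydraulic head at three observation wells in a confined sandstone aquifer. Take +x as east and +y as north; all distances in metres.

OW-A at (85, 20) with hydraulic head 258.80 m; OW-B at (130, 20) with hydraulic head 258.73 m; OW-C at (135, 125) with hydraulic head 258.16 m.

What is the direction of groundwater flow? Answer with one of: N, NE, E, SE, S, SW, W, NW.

Differences from OW-A: to OW-B (Δx, Δy, Δh) = (45, 0, -0.07); to OW-C = (50, 105, -0.64).
Solve a·Δx + b·Δy = Δh: det = 45·105 − 50·0 = 4725.
∂h/∂x = [(-0.07)·105 − (-0.64)·0] / 4725 = -0.001556
∂h/∂y = [45·(-0.64) − 50·(-0.07)] / 4725 = -0.005354
Flow = −∇h = (+0.001556 east, +0.005354 north), which points north.

N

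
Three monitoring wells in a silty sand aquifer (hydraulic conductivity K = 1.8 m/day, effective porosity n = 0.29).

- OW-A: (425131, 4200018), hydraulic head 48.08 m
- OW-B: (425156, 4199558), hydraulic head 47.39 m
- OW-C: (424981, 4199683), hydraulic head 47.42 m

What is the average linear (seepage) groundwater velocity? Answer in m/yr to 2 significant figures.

4.1 m/yr

Taking OW-A as reference: OW-B−OW-A = (25, -460, -0.69); OW-C−OW-A = (-150, -335, -0.66).
Determinant of the coordinate differences = 25·(-335) − (-150)·(-460) = -77375.
∂h/∂x = [(-0.69)·(-335) − (-0.66)·(-460)] / -77375 = +0.0009363
∂h/∂y = [25·(-0.66) − (-150)·(-0.69)] / -77375 = +0.001551
|∇h| = √(0.0009363² + 0.001551²) = 0.001812
Seepage velocity v = K·i/n = 1.8 × 0.001812 / 0.29 = 0.01125 m/day = 4.109 m/yr.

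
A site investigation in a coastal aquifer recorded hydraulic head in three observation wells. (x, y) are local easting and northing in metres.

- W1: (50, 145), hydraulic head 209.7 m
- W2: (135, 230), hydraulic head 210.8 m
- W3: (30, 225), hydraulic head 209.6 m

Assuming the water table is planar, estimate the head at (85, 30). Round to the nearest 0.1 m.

With h = a·x + b·y + c and W1 as origin, the differences give:
  85·a + 85·b = +1.1
  (-20)·a + 80·b = -0.1
Eliminate b (×80 and ×85, subtract): 8500·a = 96.50 → a = ∂h/∂x = +0.01135
Back-substitute: b = ∂h/∂y = +0.001588.
h(85, 30) = 209.7 + (+0.01135)·(35) + (+0.001588)·(-115) = 209.7 +0.397 -0.183 = 209.915 m.

209.9 m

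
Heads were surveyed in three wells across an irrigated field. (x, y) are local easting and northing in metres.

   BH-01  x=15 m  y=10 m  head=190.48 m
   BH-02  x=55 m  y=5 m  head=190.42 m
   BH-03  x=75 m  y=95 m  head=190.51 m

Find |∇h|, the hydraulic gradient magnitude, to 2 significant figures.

With h = a·x + b·y + c and BH-01 as origin, the differences give:
  40·a + (-5)·b = -0.06
  60·a + 85·b = +0.03
Eliminate b (×85 and ×(-5), subtract): 3700·a = -4.950 → a = ∂h/∂x = -0.001338
Back-substitute: b = ∂h/∂y = +0.001297.
|∇h| = √(-0.001338² + 0.001297²) = 0.001863

0.0019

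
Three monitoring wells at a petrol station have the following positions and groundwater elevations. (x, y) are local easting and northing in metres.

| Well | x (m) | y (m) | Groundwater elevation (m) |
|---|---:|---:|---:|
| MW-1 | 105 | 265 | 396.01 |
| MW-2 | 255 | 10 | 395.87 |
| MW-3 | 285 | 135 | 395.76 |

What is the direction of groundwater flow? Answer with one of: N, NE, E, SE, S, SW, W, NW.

Three-point gradient (reference MW-1): Δ to MW-2 = (150, -255, -0.14), Δ to MW-3 = (180, -130, -0.25).
∂h/∂x = -0.001725, ∂h/∂y = -0.0004659 (det = 26400).
Flow = −∇h = (+0.001725 east, +0.0004659 north), which points east.

E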